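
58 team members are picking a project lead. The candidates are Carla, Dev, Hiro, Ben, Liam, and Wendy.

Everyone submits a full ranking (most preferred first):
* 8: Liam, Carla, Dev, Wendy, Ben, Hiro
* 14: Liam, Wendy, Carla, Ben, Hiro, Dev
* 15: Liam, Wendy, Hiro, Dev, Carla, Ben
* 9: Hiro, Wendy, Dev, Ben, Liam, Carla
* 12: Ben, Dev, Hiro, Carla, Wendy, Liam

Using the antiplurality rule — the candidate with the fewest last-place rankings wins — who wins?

Wendy

Last-place votes: Carla 9, Dev 14, Hiro 8, Ben 15, Liam 12, Wendy 0.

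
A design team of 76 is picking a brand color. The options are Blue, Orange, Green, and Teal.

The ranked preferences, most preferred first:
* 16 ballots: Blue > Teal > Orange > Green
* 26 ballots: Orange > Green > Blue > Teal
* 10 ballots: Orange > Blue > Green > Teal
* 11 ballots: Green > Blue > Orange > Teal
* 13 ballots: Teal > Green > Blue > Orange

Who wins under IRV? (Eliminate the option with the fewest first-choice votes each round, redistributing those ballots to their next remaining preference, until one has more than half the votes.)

Blue

Round 1: Blue 16, Orange 36, Green 11, Teal 13. Green eliminated.
Round 2: Blue 27, Orange 36, Teal 13. Teal eliminated.
Round 3: Blue 40, Orange 36. Blue has a majority (≥39).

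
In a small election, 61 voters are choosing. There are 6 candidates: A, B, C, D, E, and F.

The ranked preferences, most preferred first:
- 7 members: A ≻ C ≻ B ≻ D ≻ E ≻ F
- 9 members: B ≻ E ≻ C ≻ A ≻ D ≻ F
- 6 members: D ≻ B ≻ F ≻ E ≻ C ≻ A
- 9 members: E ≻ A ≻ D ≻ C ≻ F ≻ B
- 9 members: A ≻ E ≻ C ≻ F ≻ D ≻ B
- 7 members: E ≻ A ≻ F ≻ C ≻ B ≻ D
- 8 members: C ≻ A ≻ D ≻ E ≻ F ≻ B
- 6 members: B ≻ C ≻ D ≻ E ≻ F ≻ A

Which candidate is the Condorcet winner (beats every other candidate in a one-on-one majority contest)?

E vs A: 37–24
E vs B: 33–28
E vs C: 40–21
E vs D: 34–27
E vs F: 55–6
E beats every other candidate.

E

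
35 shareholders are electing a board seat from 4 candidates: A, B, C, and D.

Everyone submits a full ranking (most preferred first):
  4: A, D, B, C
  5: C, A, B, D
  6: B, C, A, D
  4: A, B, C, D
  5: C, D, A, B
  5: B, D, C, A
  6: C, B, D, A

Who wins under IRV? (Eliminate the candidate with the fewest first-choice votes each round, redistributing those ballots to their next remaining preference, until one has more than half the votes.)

B

Round 1: A 8, B 11, C 16, D 0. D eliminated.
Round 2: A 8, B 11, C 16. A eliminated.
Round 3: B 19, C 16. B has a majority (≥18).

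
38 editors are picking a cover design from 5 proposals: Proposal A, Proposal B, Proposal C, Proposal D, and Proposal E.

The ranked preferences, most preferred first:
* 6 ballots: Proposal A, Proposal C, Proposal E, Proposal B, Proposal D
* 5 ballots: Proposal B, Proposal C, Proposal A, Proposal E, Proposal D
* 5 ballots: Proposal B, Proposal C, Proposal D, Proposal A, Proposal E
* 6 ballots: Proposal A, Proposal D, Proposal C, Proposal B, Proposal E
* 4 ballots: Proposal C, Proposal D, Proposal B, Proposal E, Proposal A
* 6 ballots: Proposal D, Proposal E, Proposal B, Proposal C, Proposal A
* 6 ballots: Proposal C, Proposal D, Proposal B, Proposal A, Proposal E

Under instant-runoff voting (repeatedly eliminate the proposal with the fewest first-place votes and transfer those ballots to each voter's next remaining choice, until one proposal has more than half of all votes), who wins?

Round 1: Proposal A 12, Proposal B 10, Proposal C 10, Proposal D 6, Proposal E 0. Proposal E eliminated.
Round 2: Proposal A 12, Proposal B 10, Proposal C 10, Proposal D 6. Proposal D eliminated.
Round 3: Proposal A 12, Proposal B 16, Proposal C 10. Proposal C eliminated.
Round 4: Proposal A 12, Proposal B 26. Proposal B has a majority (≥20).

Proposal B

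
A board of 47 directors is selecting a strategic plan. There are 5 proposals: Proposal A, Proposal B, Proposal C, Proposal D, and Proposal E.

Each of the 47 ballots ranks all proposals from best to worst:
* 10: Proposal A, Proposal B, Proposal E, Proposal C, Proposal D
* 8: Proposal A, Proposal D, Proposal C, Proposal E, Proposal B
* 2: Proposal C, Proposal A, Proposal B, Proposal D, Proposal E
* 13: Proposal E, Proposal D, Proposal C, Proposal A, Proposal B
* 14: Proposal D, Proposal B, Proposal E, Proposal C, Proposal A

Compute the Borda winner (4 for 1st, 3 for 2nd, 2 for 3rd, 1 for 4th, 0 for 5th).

Proposal D

Proposal A: 10×4 + 8×4 + 2×3 + 13×1 + 14×0 = 91
Proposal B: 10×3 + 8×0 + 2×2 + 13×0 + 14×3 = 76
Proposal C: 10×1 + 8×2 + 2×4 + 13×2 + 14×1 = 74
Proposal D: 10×0 + 8×3 + 2×1 + 13×3 + 14×4 = 121
Proposal E: 10×2 + 8×1 + 2×0 + 13×4 + 14×2 = 108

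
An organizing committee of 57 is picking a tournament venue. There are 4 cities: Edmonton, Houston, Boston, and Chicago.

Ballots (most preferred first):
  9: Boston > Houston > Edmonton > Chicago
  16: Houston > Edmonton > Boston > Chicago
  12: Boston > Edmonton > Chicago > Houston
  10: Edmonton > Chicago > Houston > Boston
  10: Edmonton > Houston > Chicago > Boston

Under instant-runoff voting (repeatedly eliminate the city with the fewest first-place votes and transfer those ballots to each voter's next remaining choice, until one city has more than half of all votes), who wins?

Round 1: Edmonton 20, Houston 16, Boston 21, Chicago 0. Chicago eliminated.
Round 2: Edmonton 20, Houston 16, Boston 21. Houston eliminated.
Round 3: Edmonton 36, Boston 21. Edmonton has a majority (≥29).

Edmonton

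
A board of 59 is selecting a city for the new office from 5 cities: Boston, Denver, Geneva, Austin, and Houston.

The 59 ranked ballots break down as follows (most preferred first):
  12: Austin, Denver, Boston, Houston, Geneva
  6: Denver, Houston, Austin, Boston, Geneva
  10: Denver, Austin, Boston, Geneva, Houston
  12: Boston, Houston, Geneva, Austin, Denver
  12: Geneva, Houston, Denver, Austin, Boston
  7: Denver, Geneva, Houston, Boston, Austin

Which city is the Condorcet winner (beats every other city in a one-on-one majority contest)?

Denver

Denver vs Boston: 47–12
Denver vs Geneva: 35–24
Denver vs Austin: 35–24
Denver vs Houston: 35–24
Denver beats every other city.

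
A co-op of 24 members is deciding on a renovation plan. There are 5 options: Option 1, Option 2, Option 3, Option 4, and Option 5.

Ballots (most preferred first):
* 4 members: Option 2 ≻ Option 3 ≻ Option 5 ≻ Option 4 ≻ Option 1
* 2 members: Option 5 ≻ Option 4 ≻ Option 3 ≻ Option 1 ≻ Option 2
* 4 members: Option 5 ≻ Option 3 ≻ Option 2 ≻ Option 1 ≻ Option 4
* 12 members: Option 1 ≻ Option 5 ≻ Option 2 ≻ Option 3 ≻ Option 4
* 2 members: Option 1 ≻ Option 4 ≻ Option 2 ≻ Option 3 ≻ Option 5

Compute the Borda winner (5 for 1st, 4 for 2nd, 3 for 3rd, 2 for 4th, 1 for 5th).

Option 1: 4×1 + 2×2 + 4×2 + 12×5 + 2×5 = 86
Option 2: 4×5 + 2×1 + 4×3 + 12×3 + 2×3 = 76
Option 3: 4×4 + 2×3 + 4×4 + 12×2 + 2×2 = 66
Option 4: 4×2 + 2×4 + 4×1 + 12×1 + 2×4 = 40
Option 5: 4×3 + 2×5 + 4×5 + 12×4 + 2×1 = 92

Option 5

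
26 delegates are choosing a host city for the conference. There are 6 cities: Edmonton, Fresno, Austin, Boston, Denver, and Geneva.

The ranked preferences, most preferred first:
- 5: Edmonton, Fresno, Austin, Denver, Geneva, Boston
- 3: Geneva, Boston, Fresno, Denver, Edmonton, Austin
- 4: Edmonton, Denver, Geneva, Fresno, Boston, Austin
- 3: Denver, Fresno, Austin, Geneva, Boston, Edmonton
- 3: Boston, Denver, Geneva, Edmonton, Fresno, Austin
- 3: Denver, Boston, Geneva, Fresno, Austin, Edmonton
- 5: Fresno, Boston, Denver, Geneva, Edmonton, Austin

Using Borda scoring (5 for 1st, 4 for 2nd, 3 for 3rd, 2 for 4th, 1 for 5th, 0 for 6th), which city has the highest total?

Edmonton: 5×5 + 3×1 + 4×5 + 3×0 + 3×2 + 3×0 + 5×1 = 59
Fresno: 5×4 + 3×3 + 4×2 + 3×4 + 3×1 + 3×2 + 5×5 = 83
Austin: 5×3 + 3×0 + 4×0 + 3×3 + 3×0 + 3×1 + 5×0 = 27
Boston: 5×0 + 3×4 + 4×1 + 3×1 + 3×5 + 3×4 + 5×4 = 66
Denver: 5×2 + 3×2 + 4×4 + 3×5 + 3×4 + 3×5 + 5×3 = 89
Geneva: 5×1 + 3×5 + 4×3 + 3×2 + 3×3 + 3×3 + 5×2 = 66

Denver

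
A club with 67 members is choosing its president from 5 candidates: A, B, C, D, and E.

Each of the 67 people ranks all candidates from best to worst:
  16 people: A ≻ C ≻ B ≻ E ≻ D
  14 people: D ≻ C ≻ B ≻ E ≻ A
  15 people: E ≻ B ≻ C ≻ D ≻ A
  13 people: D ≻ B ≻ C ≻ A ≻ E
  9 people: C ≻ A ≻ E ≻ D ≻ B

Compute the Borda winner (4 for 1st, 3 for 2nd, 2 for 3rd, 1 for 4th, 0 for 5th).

C

A: 16×4 + 14×0 + 15×0 + 13×1 + 9×3 = 104
B: 16×2 + 14×2 + 15×3 + 13×3 + 9×0 = 144
C: 16×3 + 14×3 + 15×2 + 13×2 + 9×4 = 182
D: 16×0 + 14×4 + 15×1 + 13×4 + 9×1 = 132
E: 16×1 + 14×1 + 15×4 + 13×0 + 9×2 = 108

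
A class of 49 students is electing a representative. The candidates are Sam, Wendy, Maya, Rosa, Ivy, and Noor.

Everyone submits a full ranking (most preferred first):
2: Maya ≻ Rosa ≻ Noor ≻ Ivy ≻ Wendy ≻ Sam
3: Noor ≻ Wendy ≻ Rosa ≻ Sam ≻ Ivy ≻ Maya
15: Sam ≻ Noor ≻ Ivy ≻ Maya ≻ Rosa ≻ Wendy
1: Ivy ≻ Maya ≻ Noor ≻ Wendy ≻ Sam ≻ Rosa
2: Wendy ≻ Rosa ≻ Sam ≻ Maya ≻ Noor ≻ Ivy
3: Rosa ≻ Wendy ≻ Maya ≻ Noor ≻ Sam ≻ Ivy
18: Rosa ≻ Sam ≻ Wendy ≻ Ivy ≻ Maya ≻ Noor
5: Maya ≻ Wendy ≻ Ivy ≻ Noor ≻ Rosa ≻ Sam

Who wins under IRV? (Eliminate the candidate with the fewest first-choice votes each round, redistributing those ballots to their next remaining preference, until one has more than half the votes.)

Rosa

Round 1: Sam 15, Wendy 2, Maya 7, Rosa 21, Ivy 1, Noor 3. Ivy eliminated.
Round 2: Sam 15, Wendy 2, Maya 8, Rosa 21, Noor 3. Wendy eliminated.
Round 3: Sam 15, Maya 8, Rosa 23, Noor 3. Noor eliminated.
Round 4: Sam 15, Maya 8, Rosa 26. Rosa has a majority (≥25).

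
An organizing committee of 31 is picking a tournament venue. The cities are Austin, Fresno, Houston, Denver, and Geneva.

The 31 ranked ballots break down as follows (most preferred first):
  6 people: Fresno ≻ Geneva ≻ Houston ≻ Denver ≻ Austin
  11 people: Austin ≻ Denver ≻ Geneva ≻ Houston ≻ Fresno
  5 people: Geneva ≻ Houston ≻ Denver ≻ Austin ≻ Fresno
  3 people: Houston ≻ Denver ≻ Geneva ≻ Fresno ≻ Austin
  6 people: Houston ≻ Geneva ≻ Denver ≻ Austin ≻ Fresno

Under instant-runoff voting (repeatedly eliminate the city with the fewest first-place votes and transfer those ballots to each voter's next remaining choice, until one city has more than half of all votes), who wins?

Round 1: Austin 11, Fresno 6, Houston 9, Denver 0, Geneva 5. Denver eliminated.
Round 2: Austin 11, Fresno 6, Houston 9, Geneva 5. Geneva eliminated.
Round 3: Austin 11, Fresno 6, Houston 14. Fresno eliminated.
Round 4: Austin 11, Houston 20. Houston has a majority (≥16).

Houston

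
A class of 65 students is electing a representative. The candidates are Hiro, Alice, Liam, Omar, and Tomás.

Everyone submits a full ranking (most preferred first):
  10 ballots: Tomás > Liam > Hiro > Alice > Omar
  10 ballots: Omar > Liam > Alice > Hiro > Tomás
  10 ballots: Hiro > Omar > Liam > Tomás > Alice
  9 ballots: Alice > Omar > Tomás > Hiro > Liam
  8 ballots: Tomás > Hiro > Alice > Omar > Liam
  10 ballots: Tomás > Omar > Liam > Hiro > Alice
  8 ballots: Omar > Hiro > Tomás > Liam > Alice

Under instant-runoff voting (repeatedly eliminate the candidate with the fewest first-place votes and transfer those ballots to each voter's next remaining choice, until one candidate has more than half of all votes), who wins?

Round 1: Hiro 10, Alice 9, Liam 0, Omar 18, Tomás 28. Liam eliminated.
Round 2: Hiro 10, Alice 9, Omar 18, Tomás 28. Alice eliminated.
Round 3: Hiro 10, Omar 27, Tomás 28. Hiro eliminated.
Round 4: Omar 37, Tomás 28. Omar has a majority (≥33).

Omar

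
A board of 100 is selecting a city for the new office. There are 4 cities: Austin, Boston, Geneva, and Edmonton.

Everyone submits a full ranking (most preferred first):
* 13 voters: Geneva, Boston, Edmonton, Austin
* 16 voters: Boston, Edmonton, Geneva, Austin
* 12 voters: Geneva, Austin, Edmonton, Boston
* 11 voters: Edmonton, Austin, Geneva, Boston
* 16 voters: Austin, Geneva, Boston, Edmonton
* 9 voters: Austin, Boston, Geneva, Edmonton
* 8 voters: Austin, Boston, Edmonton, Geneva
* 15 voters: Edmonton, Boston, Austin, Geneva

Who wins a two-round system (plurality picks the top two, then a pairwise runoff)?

Edmonton

Round 1 first-place votes: Austin 33, Boston 16, Geneva 25, Edmonton 26. Austin and Edmonton advance.
Runoff: Austin is ranked above Edmonton on 45 ballots, Edmonton above Austin on 55.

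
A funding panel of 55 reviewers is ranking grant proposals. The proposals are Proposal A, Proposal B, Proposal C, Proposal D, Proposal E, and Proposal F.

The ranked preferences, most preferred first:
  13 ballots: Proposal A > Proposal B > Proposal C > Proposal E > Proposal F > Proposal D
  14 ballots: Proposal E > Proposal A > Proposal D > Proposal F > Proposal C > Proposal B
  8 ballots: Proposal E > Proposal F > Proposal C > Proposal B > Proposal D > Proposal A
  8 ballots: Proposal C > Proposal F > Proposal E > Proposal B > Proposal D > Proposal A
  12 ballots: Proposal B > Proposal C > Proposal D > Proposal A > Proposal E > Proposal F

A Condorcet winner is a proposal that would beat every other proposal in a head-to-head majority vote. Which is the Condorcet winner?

Proposal C vs Proposal A: 28–27
Proposal C vs Proposal B: 30–25
Proposal C vs Proposal D: 41–14
Proposal C vs Proposal E: 33–22
Proposal C vs Proposal F: 33–22
Proposal C beats every other proposal.

Proposal C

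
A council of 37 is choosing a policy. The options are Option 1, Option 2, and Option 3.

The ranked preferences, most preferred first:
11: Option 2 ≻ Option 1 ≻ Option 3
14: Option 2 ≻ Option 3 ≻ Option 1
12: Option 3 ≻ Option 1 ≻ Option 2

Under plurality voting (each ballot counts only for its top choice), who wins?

Option 2

First-place votes: Option 1 0, Option 2 25, Option 3 12.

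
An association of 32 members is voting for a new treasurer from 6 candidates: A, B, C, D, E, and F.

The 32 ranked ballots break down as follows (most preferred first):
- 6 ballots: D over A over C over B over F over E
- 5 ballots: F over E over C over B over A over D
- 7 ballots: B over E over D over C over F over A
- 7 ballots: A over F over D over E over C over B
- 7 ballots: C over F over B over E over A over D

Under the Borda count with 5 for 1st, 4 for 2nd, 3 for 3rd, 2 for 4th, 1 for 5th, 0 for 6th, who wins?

A: 6×4 + 5×1 + 7×0 + 7×5 + 7×1 = 71
B: 6×2 + 5×2 + 7×5 + 7×0 + 7×3 = 78
C: 6×3 + 5×3 + 7×2 + 7×1 + 7×5 = 89
D: 6×5 + 5×0 + 7×3 + 7×3 + 7×0 = 72
E: 6×0 + 5×4 + 7×4 + 7×2 + 7×2 = 76
F: 6×1 + 5×5 + 7×1 + 7×4 + 7×4 = 94

F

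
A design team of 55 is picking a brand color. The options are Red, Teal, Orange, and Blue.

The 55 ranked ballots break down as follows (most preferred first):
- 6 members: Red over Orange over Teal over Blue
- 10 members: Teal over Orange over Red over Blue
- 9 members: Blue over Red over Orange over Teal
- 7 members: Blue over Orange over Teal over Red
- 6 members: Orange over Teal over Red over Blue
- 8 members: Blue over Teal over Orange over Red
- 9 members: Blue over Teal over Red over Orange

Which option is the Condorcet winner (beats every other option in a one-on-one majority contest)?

Blue vs Red: 33–22
Blue vs Teal: 33–22
Blue vs Orange: 33–22
Blue beats every other option.

Blue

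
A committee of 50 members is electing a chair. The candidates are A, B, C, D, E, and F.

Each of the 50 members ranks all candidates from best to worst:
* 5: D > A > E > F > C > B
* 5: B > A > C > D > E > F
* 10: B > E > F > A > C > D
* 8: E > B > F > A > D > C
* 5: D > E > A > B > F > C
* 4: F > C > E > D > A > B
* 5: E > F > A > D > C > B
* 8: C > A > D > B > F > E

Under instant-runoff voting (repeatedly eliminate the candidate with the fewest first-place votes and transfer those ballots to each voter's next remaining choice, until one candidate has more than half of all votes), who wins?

Round 1: A 0, B 15, C 8, D 10, E 13, F 4. A eliminated.
Round 2: B 15, C 8, D 10, E 13, F 4. F eliminated.
Round 3: B 15, C 12, D 10, E 13. D eliminated.
Round 4: B 15, C 12, E 23. C eliminated.
Round 5: B 23, E 27. E has a majority (≥26).

E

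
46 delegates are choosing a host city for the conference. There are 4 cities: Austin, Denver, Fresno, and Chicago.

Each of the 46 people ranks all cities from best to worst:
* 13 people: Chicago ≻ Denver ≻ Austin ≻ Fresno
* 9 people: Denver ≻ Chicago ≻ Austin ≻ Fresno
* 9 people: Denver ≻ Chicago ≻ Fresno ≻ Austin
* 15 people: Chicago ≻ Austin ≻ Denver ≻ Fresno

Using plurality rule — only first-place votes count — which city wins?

First-place votes: Austin 0, Denver 18, Fresno 0, Chicago 28.

Chicago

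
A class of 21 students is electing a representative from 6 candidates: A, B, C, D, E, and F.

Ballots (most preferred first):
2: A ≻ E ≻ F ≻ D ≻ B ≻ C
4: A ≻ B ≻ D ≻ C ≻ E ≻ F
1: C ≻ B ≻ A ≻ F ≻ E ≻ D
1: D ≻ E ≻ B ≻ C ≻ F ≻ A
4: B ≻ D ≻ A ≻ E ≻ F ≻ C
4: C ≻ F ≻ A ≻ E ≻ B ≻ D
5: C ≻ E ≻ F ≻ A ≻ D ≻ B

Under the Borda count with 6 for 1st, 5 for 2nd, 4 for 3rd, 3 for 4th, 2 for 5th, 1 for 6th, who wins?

A: 2×6 + 4×6 + 1×4 + 1×1 + 4×4 + 4×4 + 5×3 = 88
B: 2×2 + 4×5 + 1×5 + 1×4 + 4×6 + 4×2 + 5×1 = 70
C: 2×1 + 4×3 + 1×6 + 1×3 + 4×1 + 4×6 + 5×6 = 81
D: 2×3 + 4×4 + 1×1 + 1×6 + 4×5 + 4×1 + 5×2 = 63
E: 2×5 + 4×2 + 1×2 + 1×5 + 4×3 + 4×3 + 5×5 = 74
F: 2×4 + 4×1 + 1×3 + 1×2 + 4×2 + 4×5 + 5×4 = 65

A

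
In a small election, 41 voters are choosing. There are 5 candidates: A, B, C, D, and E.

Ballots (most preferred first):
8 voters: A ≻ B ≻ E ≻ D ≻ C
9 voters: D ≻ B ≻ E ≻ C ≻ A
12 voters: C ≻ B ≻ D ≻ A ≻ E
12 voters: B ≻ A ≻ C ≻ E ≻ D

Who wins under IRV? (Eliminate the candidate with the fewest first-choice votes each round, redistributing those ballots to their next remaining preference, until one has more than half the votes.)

Round 1: A 8, B 12, C 12, D 9, E 0. E eliminated.
Round 2: A 8, B 12, C 12, D 9. A eliminated.
Round 3: B 20, C 12, D 9. D eliminated.
Round 4: B 29, C 12. B has a majority (≥21).

B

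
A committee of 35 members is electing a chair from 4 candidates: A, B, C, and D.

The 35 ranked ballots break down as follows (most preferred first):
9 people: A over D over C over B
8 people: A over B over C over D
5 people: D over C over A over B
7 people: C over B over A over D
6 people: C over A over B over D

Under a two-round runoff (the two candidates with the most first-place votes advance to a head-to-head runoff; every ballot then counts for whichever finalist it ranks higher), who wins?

C

Round 1 first-place votes: A 17, B 0, C 13, D 5. A and C advance.
Runoff: A is ranked above C on 17 ballots, C above A on 18.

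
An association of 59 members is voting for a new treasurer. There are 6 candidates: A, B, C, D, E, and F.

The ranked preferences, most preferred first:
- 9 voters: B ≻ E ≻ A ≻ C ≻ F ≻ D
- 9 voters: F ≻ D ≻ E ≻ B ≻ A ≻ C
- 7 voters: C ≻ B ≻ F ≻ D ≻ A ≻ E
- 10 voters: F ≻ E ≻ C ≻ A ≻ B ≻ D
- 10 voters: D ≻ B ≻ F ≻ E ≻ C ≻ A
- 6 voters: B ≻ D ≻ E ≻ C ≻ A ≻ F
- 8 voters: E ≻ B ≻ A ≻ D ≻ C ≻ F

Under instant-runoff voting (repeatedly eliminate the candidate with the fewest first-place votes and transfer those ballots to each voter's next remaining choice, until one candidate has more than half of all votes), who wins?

Round 1: A 0, B 15, C 7, D 10, E 8, F 19. A eliminated.
Round 2: B 15, C 7, D 10, E 8, F 19. C eliminated.
Round 3: B 22, D 10, E 8, F 19. E eliminated.
Round 4: B 30, D 10, F 19. B has a majority (≥30).

B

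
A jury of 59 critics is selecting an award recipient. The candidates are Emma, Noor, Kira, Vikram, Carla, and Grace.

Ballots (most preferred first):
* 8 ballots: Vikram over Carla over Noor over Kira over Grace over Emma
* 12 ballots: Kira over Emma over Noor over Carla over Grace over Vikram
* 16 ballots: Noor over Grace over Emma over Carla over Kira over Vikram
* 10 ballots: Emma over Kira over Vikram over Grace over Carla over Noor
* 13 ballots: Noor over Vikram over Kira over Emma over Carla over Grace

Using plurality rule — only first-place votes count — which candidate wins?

First-place votes: Emma 10, Noor 29, Kira 12, Vikram 8, Carla 0, Grace 0.

Noor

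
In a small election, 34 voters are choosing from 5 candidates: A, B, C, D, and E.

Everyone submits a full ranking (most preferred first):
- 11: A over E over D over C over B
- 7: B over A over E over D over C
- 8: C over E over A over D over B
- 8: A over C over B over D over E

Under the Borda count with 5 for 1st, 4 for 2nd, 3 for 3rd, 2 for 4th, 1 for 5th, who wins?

A

A: 11×5 + 7×4 + 8×3 + 8×5 = 147
B: 11×1 + 7×5 + 8×1 + 8×3 = 78
C: 11×2 + 7×1 + 8×5 + 8×4 = 101
D: 11×3 + 7×2 + 8×2 + 8×2 = 79
E: 11×4 + 7×3 + 8×4 + 8×1 = 105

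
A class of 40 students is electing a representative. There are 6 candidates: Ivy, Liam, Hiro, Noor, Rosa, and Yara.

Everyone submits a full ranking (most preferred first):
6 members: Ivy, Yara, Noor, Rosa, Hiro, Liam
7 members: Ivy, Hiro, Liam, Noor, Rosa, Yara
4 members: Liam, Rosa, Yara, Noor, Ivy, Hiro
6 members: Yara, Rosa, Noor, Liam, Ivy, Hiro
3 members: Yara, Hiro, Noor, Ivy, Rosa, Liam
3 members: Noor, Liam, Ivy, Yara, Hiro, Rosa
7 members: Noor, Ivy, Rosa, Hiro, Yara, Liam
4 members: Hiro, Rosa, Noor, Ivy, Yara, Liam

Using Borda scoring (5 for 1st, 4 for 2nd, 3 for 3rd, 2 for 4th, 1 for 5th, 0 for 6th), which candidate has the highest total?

Ivy: 6×5 + 7×5 + 4×1 + 6×1 + 3×2 + 3×3 + 7×4 + 4×2 = 126
Liam: 6×0 + 7×3 + 4×5 + 6×2 + 3×0 + 3×4 + 7×0 + 4×0 = 65
Hiro: 6×1 + 7×4 + 4×0 + 6×0 + 3×4 + 3×1 + 7×2 + 4×5 = 83
Noor: 6×3 + 7×2 + 4×2 + 6×3 + 3×3 + 3×5 + 7×5 + 4×3 = 129
Rosa: 6×2 + 7×1 + 4×4 + 6×4 + 3×1 + 3×0 + 7×3 + 4×4 = 99
Yara: 6×4 + 7×0 + 4×3 + 6×5 + 3×5 + 3×2 + 7×1 + 4×1 = 98

Noor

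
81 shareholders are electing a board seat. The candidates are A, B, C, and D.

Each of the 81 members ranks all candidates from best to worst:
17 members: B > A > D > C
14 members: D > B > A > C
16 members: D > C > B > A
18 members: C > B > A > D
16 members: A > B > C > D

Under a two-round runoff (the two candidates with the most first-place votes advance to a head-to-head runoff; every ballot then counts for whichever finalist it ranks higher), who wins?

D

Round 1 first-place votes: A 16, B 17, C 18, D 30. D and C advance.
Runoff: D is ranked above C on 47 ballots, C above D on 34.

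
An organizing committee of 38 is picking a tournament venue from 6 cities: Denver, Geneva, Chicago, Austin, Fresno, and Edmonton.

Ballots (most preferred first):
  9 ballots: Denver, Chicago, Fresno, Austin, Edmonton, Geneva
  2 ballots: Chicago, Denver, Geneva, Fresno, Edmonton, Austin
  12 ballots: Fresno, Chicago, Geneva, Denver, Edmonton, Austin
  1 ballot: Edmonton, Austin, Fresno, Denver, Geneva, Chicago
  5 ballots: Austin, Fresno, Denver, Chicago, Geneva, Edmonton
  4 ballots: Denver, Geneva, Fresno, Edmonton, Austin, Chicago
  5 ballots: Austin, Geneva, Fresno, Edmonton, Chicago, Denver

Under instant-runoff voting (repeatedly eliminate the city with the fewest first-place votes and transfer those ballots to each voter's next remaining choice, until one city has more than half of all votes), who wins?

Round 1: Denver 13, Geneva 0, Chicago 2, Austin 10, Fresno 12, Edmonton 1. Geneva eliminated.
Round 2: Denver 13, Chicago 2, Austin 10, Fresno 12, Edmonton 1. Edmonton eliminated.
Round 3: Denver 13, Chicago 2, Austin 11, Fresno 12. Chicago eliminated.
Round 4: Denver 15, Austin 11, Fresno 12. Austin eliminated.
Round 5: Denver 15, Fresno 23. Fresno has a majority (≥20).

Fresno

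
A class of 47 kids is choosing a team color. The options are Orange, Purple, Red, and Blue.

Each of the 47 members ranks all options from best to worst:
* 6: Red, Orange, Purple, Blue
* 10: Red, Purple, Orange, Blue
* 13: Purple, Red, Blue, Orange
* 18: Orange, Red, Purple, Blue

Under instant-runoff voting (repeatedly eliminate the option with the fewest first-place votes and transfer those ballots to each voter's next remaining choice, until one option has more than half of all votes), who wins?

Round 1: Orange 18, Purple 13, Red 16, Blue 0. Blue eliminated.
Round 2: Orange 18, Purple 13, Red 16. Purple eliminated.
Round 3: Orange 18, Red 29. Red has a majority (≥24).

Red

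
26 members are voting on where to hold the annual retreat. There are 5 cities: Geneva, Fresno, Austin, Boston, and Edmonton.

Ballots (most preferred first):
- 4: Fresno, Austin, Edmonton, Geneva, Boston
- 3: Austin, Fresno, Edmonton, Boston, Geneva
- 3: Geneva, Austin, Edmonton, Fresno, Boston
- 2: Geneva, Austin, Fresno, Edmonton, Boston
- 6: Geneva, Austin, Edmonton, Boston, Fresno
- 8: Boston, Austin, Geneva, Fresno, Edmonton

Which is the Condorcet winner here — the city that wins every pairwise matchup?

Austin vs Geneva: 15–11
Austin vs Fresno: 22–4
Austin vs Boston: 18–8
Austin vs Edmonton: 26–0
Austin beats every other city.

Austin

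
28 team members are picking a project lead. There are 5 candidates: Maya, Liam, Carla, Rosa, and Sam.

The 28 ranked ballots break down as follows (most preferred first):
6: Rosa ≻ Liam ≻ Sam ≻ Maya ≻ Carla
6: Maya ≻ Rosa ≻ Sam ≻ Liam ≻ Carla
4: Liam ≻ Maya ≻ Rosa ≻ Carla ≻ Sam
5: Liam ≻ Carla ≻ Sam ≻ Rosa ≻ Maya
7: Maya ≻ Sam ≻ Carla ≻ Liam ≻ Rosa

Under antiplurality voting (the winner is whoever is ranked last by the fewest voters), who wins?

Last-place votes: Maya 5, Liam 0, Carla 12, Rosa 7, Sam 4.

Liam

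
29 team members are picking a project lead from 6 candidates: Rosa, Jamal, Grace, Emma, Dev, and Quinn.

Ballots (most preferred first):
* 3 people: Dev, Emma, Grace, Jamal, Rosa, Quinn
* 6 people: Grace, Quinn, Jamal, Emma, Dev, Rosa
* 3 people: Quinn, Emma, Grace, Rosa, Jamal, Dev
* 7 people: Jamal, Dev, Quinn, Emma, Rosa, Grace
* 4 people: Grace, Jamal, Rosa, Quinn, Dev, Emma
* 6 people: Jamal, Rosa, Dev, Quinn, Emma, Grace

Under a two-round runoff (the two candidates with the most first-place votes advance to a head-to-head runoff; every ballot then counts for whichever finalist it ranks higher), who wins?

Grace

Round 1 first-place votes: Rosa 0, Jamal 13, Grace 10, Emma 0, Dev 3, Quinn 3. Jamal and Grace advance.
Runoff: Jamal is ranked above Grace on 13 ballots, Grace above Jamal on 16.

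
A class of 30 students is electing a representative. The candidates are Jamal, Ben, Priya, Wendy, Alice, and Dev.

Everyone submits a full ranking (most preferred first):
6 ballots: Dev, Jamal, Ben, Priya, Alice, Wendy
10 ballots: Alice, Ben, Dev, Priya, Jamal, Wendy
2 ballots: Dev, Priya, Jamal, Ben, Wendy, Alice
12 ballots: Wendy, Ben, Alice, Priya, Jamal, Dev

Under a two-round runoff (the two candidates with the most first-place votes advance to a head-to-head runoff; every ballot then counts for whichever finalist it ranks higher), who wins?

Round 1 first-place votes: Jamal 0, Ben 0, Priya 0, Wendy 12, Alice 10, Dev 8. Wendy and Alice advance.
Runoff: Wendy is ranked above Alice on 14 ballots, Alice above Wendy on 16.

Alice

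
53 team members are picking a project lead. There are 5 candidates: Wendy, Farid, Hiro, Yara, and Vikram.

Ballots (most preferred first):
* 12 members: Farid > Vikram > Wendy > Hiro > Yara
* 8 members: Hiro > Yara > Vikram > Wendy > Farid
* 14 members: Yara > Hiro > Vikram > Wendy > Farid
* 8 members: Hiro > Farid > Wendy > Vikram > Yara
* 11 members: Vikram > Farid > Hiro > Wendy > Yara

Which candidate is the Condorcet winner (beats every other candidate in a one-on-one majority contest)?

Hiro

Hiro vs Wendy: 41–12
Hiro vs Farid: 30–23
Hiro vs Yara: 39–14
Hiro vs Vikram: 30–23
Hiro beats every other candidate.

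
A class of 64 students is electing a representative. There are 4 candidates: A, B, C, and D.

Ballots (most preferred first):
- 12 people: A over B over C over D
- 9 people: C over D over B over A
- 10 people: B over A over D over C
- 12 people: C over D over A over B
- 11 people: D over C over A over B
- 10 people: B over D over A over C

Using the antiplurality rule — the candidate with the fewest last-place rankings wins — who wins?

Last-place votes: A 9, B 23, C 20, D 12.

A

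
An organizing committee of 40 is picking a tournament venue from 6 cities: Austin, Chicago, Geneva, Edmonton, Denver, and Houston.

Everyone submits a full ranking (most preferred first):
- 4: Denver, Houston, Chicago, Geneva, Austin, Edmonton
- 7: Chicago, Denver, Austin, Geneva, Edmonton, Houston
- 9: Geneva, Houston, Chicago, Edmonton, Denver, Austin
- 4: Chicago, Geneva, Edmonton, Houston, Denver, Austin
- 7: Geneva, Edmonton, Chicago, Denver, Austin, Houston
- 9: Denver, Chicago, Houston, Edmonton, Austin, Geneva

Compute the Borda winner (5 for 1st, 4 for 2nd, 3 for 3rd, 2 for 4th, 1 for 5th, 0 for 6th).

Austin: 4×1 + 7×3 + 9×0 + 4×0 + 7×1 + 9×1 = 41
Chicago: 4×3 + 7×5 + 9×3 + 4×5 + 7×3 + 9×4 = 151
Geneva: 4×2 + 7×2 + 9×5 + 4×4 + 7×5 + 9×0 = 118
Edmonton: 4×0 + 7×1 + 9×2 + 4×3 + 7×4 + 9×2 = 83
Denver: 4×5 + 7×4 + 9×1 + 4×1 + 7×2 + 9×5 = 120
Houston: 4×4 + 7×0 + 9×4 + 4×2 + 7×0 + 9×3 = 87

Chicago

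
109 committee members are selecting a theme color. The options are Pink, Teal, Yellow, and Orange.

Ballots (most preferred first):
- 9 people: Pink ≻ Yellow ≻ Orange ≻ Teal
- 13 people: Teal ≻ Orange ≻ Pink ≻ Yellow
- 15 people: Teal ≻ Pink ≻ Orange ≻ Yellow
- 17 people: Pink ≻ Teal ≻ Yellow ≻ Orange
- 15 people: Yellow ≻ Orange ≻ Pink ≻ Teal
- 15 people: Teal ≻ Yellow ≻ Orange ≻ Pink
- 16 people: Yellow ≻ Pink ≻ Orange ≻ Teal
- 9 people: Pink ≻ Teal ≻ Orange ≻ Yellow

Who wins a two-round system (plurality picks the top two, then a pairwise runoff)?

Pink

Round 1 first-place votes: Pink 35, Teal 43, Yellow 31, Orange 0. Teal and Pink advance.
Runoff: Teal is ranked above Pink on 43 ballots, Pink above Teal on 66.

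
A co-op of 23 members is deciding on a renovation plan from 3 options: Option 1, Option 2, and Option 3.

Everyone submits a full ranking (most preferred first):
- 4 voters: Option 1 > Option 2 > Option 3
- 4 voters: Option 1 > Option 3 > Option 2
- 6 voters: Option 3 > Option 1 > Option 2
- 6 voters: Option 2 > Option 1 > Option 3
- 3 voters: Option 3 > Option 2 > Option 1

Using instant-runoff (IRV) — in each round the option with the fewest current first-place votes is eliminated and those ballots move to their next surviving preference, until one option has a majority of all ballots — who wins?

Round 1: Option 1 8, Option 2 6, Option 3 9. Option 2 eliminated.
Round 2: Option 1 14, Option 3 9. Option 1 has a majority (≥12).

Option 1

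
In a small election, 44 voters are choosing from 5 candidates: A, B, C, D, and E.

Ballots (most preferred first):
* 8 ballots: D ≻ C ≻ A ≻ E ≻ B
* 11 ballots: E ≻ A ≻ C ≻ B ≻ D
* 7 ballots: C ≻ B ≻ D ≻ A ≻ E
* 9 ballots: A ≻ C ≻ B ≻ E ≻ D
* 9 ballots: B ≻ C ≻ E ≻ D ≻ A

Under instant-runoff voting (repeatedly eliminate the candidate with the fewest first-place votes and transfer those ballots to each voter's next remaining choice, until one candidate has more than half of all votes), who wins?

Round 1: A 9, B 9, C 7, D 8, E 11. C eliminated.
Round 2: A 9, B 16, D 8, E 11. D eliminated.
Round 3: A 17, B 16, E 11. E eliminated.
Round 4: A 28, B 16. A has a majority (≥23).

A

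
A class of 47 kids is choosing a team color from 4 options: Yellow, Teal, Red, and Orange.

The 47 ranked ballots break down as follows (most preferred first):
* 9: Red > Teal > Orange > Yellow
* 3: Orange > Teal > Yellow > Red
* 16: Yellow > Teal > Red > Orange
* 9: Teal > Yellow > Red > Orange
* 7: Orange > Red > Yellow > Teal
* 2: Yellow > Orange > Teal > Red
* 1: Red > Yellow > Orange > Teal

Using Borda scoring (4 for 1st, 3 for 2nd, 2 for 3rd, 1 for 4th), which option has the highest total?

Teal

Yellow: 9×1 + 3×2 + 16×4 + 9×3 + 7×2 + 2×4 + 1×3 = 131
Teal: 9×3 + 3×3 + 16×3 + 9×4 + 7×1 + 2×2 + 1×1 = 132
Red: 9×4 + 3×1 + 16×2 + 9×2 + 7×3 + 2×1 + 1×4 = 116
Orange: 9×2 + 3×4 + 16×1 + 9×1 + 7×4 + 2×3 + 1×2 = 91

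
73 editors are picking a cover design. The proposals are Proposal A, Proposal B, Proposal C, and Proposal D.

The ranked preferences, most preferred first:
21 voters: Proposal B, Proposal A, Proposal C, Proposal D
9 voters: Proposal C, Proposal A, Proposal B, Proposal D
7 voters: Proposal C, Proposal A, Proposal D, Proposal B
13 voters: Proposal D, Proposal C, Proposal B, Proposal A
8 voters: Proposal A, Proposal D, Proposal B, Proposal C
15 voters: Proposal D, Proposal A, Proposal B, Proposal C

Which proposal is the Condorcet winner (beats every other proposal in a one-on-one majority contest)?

Proposal A vs Proposal B: 39–34
Proposal A vs Proposal C: 44–29
Proposal A vs Proposal D: 45–28
Proposal A beats every other proposal.

Proposal A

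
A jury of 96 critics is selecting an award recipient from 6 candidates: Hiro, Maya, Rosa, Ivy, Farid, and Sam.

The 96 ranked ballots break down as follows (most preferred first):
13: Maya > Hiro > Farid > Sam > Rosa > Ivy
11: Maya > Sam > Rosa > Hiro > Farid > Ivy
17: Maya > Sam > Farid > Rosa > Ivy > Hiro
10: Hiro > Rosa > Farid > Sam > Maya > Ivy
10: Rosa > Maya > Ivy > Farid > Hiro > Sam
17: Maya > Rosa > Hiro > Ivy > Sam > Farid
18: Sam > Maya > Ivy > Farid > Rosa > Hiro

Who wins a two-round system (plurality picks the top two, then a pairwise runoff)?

Round 1 first-place votes: Hiro 10, Maya 58, Rosa 10, Ivy 0, Farid 0, Sam 18. Maya and Sam advance.
Runoff: Maya is ranked above Sam on 68 ballots, Sam above Maya on 28.

Maya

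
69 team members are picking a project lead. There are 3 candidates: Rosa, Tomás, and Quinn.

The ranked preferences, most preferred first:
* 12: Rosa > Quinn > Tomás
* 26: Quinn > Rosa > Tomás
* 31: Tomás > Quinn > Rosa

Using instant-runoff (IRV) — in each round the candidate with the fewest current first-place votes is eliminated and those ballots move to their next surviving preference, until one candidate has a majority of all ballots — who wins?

Quinn

Round 1: Rosa 12, Tomás 31, Quinn 26. Rosa eliminated.
Round 2: Tomás 31, Quinn 38. Quinn has a majority (≥35).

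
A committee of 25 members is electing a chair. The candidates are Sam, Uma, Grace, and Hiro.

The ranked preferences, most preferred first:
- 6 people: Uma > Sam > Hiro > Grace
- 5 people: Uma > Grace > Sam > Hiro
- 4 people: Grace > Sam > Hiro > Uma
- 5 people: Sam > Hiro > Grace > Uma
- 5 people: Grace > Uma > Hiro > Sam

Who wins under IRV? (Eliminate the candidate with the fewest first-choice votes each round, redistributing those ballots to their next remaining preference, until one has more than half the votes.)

Grace

Round 1: Sam 5, Uma 11, Grace 9, Hiro 0. Hiro eliminated.
Round 2: Sam 5, Uma 11, Grace 9. Sam eliminated.
Round 3: Uma 11, Grace 14. Grace has a majority (≥13).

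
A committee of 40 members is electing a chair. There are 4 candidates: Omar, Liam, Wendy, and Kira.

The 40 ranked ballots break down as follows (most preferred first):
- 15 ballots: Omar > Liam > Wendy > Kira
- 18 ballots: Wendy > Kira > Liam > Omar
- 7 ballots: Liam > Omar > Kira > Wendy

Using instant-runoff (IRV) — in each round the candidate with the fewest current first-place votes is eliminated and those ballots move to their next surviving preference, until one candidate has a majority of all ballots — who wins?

Omar

Round 1: Omar 15, Liam 7, Wendy 18, Kira 0. Kira eliminated.
Round 2: Omar 15, Liam 7, Wendy 18. Liam eliminated.
Round 3: Omar 22, Wendy 18. Omar has a majority (≥21).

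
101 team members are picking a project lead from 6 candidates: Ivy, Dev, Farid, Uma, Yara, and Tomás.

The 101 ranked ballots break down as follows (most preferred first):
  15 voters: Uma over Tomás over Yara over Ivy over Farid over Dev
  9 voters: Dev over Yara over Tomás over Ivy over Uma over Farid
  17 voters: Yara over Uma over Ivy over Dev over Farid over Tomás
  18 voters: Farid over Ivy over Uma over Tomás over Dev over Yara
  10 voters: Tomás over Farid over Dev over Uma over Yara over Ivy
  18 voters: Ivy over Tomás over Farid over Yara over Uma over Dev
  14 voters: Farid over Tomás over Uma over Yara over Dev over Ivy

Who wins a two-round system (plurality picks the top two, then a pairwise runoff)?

Ivy

Round 1 first-place votes: Ivy 18, Dev 9, Farid 32, Uma 15, Yara 17, Tomás 10. Farid and Ivy advance.
Runoff: Farid is ranked above Ivy on 42 ballots, Ivy above Farid on 59.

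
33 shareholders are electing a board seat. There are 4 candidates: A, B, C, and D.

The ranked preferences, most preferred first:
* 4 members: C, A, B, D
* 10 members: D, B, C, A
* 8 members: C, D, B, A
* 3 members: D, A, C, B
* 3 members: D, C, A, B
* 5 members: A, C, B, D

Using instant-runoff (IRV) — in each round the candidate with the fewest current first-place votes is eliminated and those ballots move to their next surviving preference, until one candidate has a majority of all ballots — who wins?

C

Round 1: A 5, B 0, C 12, D 16. B eliminated.
Round 2: A 5, C 12, D 16. A eliminated.
Round 3: C 17, D 16. C has a majority (≥17).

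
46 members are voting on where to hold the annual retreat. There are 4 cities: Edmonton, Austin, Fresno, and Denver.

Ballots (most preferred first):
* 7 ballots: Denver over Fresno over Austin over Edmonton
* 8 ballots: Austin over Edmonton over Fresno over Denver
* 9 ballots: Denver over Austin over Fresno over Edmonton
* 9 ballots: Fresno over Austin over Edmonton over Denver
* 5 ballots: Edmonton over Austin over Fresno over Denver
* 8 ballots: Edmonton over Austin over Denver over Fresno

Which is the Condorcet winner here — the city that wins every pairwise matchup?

Austin

Austin vs Edmonton: 33–13
Austin vs Fresno: 30–16
Austin vs Denver: 30–16
Austin beats every other city.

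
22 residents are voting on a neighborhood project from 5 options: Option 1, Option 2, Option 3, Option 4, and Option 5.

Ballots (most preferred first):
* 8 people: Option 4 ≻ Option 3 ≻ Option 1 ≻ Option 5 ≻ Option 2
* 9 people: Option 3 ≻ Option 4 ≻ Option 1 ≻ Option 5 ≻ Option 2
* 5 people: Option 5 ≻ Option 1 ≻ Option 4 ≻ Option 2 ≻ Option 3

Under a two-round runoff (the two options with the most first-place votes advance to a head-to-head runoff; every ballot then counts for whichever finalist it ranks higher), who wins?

Round 1 first-place votes: Option 1 0, Option 2 0, Option 3 9, Option 4 8, Option 5 5. Option 3 and Option 4 advance.
Runoff: Option 3 is ranked above Option 4 on 9 ballots, Option 4 above Option 3 on 13.

Option 4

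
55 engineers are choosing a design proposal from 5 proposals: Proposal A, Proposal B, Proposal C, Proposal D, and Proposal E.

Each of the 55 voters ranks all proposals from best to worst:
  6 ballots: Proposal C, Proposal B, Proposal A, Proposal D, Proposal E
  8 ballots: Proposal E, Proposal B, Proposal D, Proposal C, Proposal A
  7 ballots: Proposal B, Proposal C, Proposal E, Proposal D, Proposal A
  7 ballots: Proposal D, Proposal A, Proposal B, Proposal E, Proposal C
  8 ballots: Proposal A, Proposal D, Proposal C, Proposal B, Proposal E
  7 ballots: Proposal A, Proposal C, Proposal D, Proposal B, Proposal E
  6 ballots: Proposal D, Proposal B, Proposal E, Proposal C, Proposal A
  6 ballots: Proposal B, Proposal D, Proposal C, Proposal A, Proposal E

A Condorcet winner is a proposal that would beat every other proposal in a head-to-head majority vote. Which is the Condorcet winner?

Proposal D

Proposal D vs Proposal A: 34–21
Proposal D vs Proposal B: 28–27
Proposal D vs Proposal C: 35–20
Proposal D vs Proposal E: 40–15
Proposal D beats every other proposal.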